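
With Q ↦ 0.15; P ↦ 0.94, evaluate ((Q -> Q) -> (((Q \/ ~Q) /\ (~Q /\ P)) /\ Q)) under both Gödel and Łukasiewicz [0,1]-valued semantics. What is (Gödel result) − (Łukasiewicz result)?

-0.15

Gödel evaluation:
  (Q -> Q): 0.15 ≤ 0.15, so result = 1
  ~Q: Gödel ¬ of 0.15 = 0 (operand ≠ 0)
  (Q \/ ~Q) = max(0.15, 0) = 0.15
  ~Q: Gödel ¬ of 0.15 = 0 (operand ≠ 0)
  (~Q /\ P) = min(0, 0.94) = 0
  ((Q \/ ~Q) /\ (~Q /\ P)) = min(0.15, 0) = 0
  (((Q \/ ~Q) /\ (~Q /\ P)) /\ Q) = min(0, 0.15) = 0
  ((Q -> Q) -> (((Q \/ ~Q) /\ (~Q /\ P)) /\ Q)): 1 > 0, so result = 0
  Gödel value = 0
Łukasiewicz evaluation:
  (Q -> Q): min(1, 1 − 0.15 + 0.15) = 1
  ~Q: Łukasiewicz ¬ gives 1 − 0.15 = 0.85
  (Q \/ ~Q) = max(0.15, 0.85) = 0.85
  ~Q: Łukasiewicz ¬ gives 1 − 0.15 = 0.85
  (~Q /\ P) = min(0.85, 0.94) = 0.85
  ((Q \/ ~Q) /\ (~Q /\ P)) = min(0.85, 0.85) = 0.85
  (((Q \/ ~Q) /\ (~Q /\ P)) /\ Q) = min(0.85, 0.15) = 0.15
  ((Q -> Q) -> (((Q \/ ~Q) /\ (~Q /\ P)) /\ Q)): min(1, 1 − 1 + 0.15) = 0.15
  Łukasiewicz value = 0.15
Difference: 0 − 0.15 = -0.15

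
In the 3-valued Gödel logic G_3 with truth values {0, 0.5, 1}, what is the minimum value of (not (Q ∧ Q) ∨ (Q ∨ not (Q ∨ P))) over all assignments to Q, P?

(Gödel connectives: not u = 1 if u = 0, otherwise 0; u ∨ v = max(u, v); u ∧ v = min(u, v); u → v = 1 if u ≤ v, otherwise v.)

The minimum is attained at Q = 0.5, P = 0:
  (Q ∧ Q) = min(0.5, 0.5) = 0.5
  not (Q ∧ Q): Gödel ¬ of 0.5 = 0 (operand ≠ 0)
  (Q ∨ P) = max(0.5, 0) = 0.5
  not (Q ∨ P): Gödel ¬ of 0.5 = 0 (operand ≠ 0)
  (Q ∨ not (Q ∨ P)) = max(0.5, 0) = 0.5
  (not (Q ∧ Q) ∨ (Q ∨ not (Q ∨ P))) = max(0, 0.5) = 0.5
Checking all 9 assignments confirms none give a value below 0.50.

0.50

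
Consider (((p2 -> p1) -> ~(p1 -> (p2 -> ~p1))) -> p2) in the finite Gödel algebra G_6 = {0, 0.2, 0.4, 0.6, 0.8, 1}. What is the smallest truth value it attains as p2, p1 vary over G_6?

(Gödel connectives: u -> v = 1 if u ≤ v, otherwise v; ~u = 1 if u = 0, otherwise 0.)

The minimum is attained at p2 = 0.2, p1 = 0:
  (p2 -> p1): 0.2 > 0, so result = 0
  ~p1: Gödel ¬ of 0 = 1 (operand is 0)
  (p2 -> ~p1): 0.2 ≤ 1, so result = 1
  (p1 -> (p2 -> ~p1)): 0 ≤ 1, so result = 1
  ~(p1 -> (p2 -> ~p1)): Gödel ¬ of 1 = 0 (operand ≠ 0)
  ((p2 -> p1) -> ~(p1 -> (p2 -> ~p1))): 0 ≤ 0, so result = 1
  (((p2 -> p1) -> ~(p1 -> (p2 -> ~p1))) -> p2): 1 > 0.2, so result = 0.2
Checking all 36 assignments confirms none give a value below 0.20.

0.20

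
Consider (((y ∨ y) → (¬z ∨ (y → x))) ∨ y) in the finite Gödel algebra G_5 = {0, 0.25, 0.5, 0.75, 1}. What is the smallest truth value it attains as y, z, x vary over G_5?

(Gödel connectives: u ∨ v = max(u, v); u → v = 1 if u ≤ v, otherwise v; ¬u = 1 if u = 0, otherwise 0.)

The minimum is attained at y = 0.25, z = 0.25, x = 0:
  (y ∨ y) = max(0.25, 0.25) = 0.25
  ¬z: Gödel ¬ of 0.25 = 0 (operand ≠ 0)
  (y → x): 0.25 > 0, so result = 0
  (¬z ∨ (y → x)) = max(0, 0) = 0
  ((y ∨ y) → (¬z ∨ (y → x))): 0.25 > 0, so result = 0
  (((y ∨ y) → (¬z ∨ (y → x))) ∨ y) = max(0, 0.25) = 0.25
Checking all 125 assignments confirms none give a value below 0.25.

0.25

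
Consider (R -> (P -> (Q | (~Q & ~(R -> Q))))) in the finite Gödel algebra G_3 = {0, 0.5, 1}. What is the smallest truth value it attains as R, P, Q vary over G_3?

0.50

The minimum is attained at R = 1, P = 1, Q = 0.5:
  ~Q: Gödel ¬ of 0.5 = 0 (operand ≠ 0)
  (R -> Q): 1 > 0.5, so result = 0.5
  ~(R -> Q): Gödel ¬ of 0.5 = 0 (operand ≠ 0)
  (~Q & ~(R -> Q)) = min(0, 0) = 0
  (Q | (~Q & ~(R -> Q))) = max(0.5, 0) = 0.5
  (P -> (Q | (~Q & ~(R -> Q)))): 1 > 0.5, so result = 0.5
  (R -> (P -> (Q | (~Q & ~(R -> Q))))): 1 > 0.5, so result = 0.5
Checking all 27 assignments confirms none give a value below 0.50.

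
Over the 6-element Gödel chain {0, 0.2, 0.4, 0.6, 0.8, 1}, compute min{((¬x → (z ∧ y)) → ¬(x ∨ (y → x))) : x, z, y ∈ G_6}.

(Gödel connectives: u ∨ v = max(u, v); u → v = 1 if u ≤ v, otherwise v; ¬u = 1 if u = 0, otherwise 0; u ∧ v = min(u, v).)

The minimum is attained at x = 0.2, z = 0, y = 0:
  ¬x: Gödel ¬ of 0.2 = 0 (operand ≠ 0)
  (z ∧ y) = min(0, 0) = 0
  (¬x → (z ∧ y)): 0 ≤ 0, so result = 1
  (y → x): 0 ≤ 0.2, so result = 1
  (x ∨ (y → x)) = max(0.2, 1) = 1
  ¬(x ∨ (y → x)): Gödel ¬ of 1 = 0 (operand ≠ 0)
  ((¬x → (z ∧ y)) → ¬(x ∨ (y → x))): 1 > 0, so result = 0
Checking all 216 assignments confirms none give a value below 0.00.

0.00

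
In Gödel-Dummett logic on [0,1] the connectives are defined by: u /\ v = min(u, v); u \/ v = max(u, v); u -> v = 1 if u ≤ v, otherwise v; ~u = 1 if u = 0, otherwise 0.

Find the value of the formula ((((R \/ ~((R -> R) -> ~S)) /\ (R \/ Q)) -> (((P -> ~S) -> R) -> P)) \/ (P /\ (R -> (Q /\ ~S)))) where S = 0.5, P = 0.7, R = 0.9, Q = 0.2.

(R -> R): 0.9 ≤ 0.9, so result = 1
~S: Gödel ¬ of 0.5 = 0 (operand ≠ 0)
((R -> R) -> ~S): 1 > 0, so result = 0
~((R -> R) -> ~S): Gödel ¬ of 0 = 1 (operand is 0)
(R \/ ~((R -> R) -> ~S)) = max(0.9, 1) = 1
(R \/ Q) = max(0.9, 0.2) = 0.9
((R \/ ~((R -> R) -> ~S)) /\ (R \/ Q)) = min(1, 0.9) = 0.9
~S: Gödel ¬ of 0.5 = 0 (operand ≠ 0)
(P -> ~S): 0.7 > 0, so result = 0
((P -> ~S) -> R): 0 ≤ 0.9, so result = 1
(((P -> ~S) -> R) -> P): 1 > 0.7, so result = 0.7
(((R \/ ~((R -> R) -> ~S)) /\ (R \/ Q)) -> (((P -> ~S) -> R) -> P)): 0.9 > 0.7, so result = 0.7
~S: Gödel ¬ of 0.5 = 0 (operand ≠ 0)
(Q /\ ~S) = min(0.2, 0) = 0
(R -> (Q /\ ~S)): 0.9 > 0, so result = 0
(P /\ (R -> (Q /\ ~S))) = min(0.7, 0) = 0
((((R \/ ~((R -> R) -> ~S)) /\ (R \/ Q)) -> (((P -> ~S) -> R) -> P)) \/ (P /\ (R -> (Q /\ ~S)))) = max(0.7, 0) = 0.7

0.70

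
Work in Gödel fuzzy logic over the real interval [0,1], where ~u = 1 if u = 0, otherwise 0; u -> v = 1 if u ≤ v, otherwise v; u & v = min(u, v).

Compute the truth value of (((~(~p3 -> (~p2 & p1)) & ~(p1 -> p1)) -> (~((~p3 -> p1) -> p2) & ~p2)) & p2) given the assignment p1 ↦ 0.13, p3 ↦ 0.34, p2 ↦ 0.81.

~p3: Gödel ¬ of 0.34 = 0 (operand ≠ 0)
~p2: Gödel ¬ of 0.81 = 0 (operand ≠ 0)
(~p2 & p1) = min(0, 0.13) = 0
(~p3 -> (~p2 & p1)): 0 ≤ 0, so result = 1
~(~p3 -> (~p2 & p1)): Gödel ¬ of 1 = 0 (operand ≠ 0)
(p1 -> p1): 0.13 ≤ 0.13, so result = 1
~(p1 -> p1): Gödel ¬ of 1 = 0 (operand ≠ 0)
(~(~p3 -> (~p2 & p1)) & ~(p1 -> p1)) = min(0, 0) = 0
~p3: Gödel ¬ of 0.34 = 0 (operand ≠ 0)
(~p3 -> p1): 0 ≤ 0.13, so result = 1
((~p3 -> p1) -> p2): 1 > 0.81, so result = 0.81
~((~p3 -> p1) -> p2): Gödel ¬ of 0.81 = 0 (operand ≠ 0)
~p2: Gödel ¬ of 0.81 = 0 (operand ≠ 0)
(~((~p3 -> p1) -> p2) & ~p2) = min(0, 0) = 0
((~(~p3 -> (~p2 & p1)) & ~(p1 -> p1)) -> (~((~p3 -> p1) -> p2) & ~p2)): 0 ≤ 0, so result = 1
(((~(~p3 -> (~p2 & p1)) & ~(p1 -> p1)) -> (~((~p3 -> p1) -> p2) & ~p2)) & p2) = min(1, 0.81) = 0.81

0.81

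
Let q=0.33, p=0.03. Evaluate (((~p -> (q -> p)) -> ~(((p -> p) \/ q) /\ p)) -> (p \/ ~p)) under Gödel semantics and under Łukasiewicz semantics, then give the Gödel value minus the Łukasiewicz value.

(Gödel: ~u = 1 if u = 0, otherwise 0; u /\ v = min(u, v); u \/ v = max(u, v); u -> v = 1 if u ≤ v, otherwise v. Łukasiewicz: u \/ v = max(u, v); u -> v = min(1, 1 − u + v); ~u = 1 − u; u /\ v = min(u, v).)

0.03

Gödel evaluation:
  ~p: Gödel ¬ of 0.03 = 0 (operand ≠ 0)
  (q -> p): 0.33 > 0.03, so result = 0.03
  (~p -> (q -> p)): 0 ≤ 0.03, so result = 1
  (p -> p): 0.03 ≤ 0.03, so result = 1
  ((p -> p) \/ q) = max(1, 0.33) = 1
  (((p -> p) \/ q) /\ p) = min(1, 0.03) = 0.03
  ~(((p -> p) \/ q) /\ p): Gödel ¬ of 0.03 = 0 (operand ≠ 0)
  ((~p -> (q -> p)) -> ~(((p -> p) \/ q) /\ p)): 1 > 0, so result = 0
  ~p: Gödel ¬ of 0.03 = 0 (operand ≠ 0)
  (p \/ ~p) = max(0.03, 0) = 0.03
  (((~p -> (q -> p)) -> ~(((p -> p) \/ q) /\ p)) -> (p \/ ~p)): 0 ≤ 0.03, so result = 1
  Gödel value = 1
Łukasiewicz evaluation:
  ~p: Łukasiewicz ¬ gives 1 − 0.03 = 0.97
  (q -> p): min(1, 1 − 0.33 + 0.03) = 0.7
  (~p -> (q -> p)): min(1, 1 − 0.97 + 0.7) = 0.73
  (p -> p): min(1, 1 − 0.03 + 0.03) = 1
  ((p -> p) \/ q) = max(1, 0.33) = 1
  (((p -> p) \/ q) /\ p) = min(1, 0.03) = 0.03
  ~(((p -> p) \/ q) /\ p): Łukasiewicz ¬ gives 1 − 0.03 = 0.97
  ((~p -> (q -> p)) -> ~(((p -> p) \/ q) /\ p)): min(1, 1 − 0.73 + 0.97) = 1
  ~p: Łukasiewicz ¬ gives 1 − 0.03 = 0.97
  (p \/ ~p) = max(0.03, 0.97) = 0.97
  (((~p -> (q -> p)) -> ~(((p -> p) \/ q) /\ p)) -> (p \/ ~p)): min(1, 1 − 1 + 0.97) = 0.97
  Łukasiewicz value = 0.97
Difference: 1 − 0.97 = 0.03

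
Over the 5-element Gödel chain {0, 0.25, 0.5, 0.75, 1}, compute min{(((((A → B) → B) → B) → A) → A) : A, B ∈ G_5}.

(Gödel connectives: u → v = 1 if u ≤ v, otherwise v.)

The minimum is attained at A = 0.25, B = 0:
  (A → B): 0.25 > 0, so result = 0
  ((A → B) → B): 0 ≤ 0, so result = 1
  (((A → B) → B) → B): 1 > 0, so result = 0
  ((((A → B) → B) → B) → A): 0 ≤ 0.25, so result = 1
  (((((A → B) → B) → B) → A) → A): 1 > 0.25, so result = 0.25
Checking all 25 assignments confirms none give a value below 0.25.

0.25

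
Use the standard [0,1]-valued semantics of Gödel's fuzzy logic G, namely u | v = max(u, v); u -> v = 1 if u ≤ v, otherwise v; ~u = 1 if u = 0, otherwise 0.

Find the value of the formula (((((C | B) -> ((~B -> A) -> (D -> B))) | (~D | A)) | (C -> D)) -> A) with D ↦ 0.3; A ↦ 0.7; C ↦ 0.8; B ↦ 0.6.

(C | B) = max(0.8, 0.6) = 0.8
~B: Gödel ¬ of 0.6 = 0 (operand ≠ 0)
(~B -> A): 0 ≤ 0.7, so result = 1
(D -> B): 0.3 ≤ 0.6, so result = 1
((~B -> A) -> (D -> B)): 1 ≤ 1, so result = 1
((C | B) -> ((~B -> A) -> (D -> B))): 0.8 ≤ 1, so result = 1
~D: Gödel ¬ of 0.3 = 0 (operand ≠ 0)
(~D | A) = max(0, 0.7) = 0.7
(((C | B) -> ((~B -> A) -> (D -> B))) | (~D | A)) = max(1, 0.7) = 1
(C -> D): 0.8 > 0.3, so result = 0.3
((((C | B) -> ((~B -> A) -> (D -> B))) | (~D | A)) | (C -> D)) = max(1, 0.3) = 1
(((((C | B) -> ((~B -> A) -> (D -> B))) | (~D | A)) | (C -> D)) -> A): 1 > 0.7, so result = 0.7

0.70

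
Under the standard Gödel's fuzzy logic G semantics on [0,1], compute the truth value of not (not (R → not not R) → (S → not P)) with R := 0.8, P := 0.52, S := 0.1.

not R: Gödel ¬ of 0.8 = 0 (operand ≠ 0)
not not R: Gödel ¬ of 0 = 1 (operand is 0)
(R → not not R): 0.8 ≤ 1, so result = 1
not (R → not not R): Gödel ¬ of 1 = 0 (operand ≠ 0)
not P: Gödel ¬ of 0.52 = 0 (operand ≠ 0)
(S → not P): 0.1 > 0, so result = 0
(not (R → not not R) → (S → not P)): 0 ≤ 0, so result = 1
not (not (R → not not R) → (S → not P)): Gödel ¬ of 1 = 0 (operand ≠ 0)

0.00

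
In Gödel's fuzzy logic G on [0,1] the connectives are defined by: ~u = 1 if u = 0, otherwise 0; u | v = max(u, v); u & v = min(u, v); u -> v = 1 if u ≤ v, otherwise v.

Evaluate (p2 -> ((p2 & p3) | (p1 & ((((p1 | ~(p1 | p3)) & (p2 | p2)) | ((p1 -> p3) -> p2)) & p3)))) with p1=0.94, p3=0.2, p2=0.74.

0.20

(p2 & p3) = min(0.74, 0.2) = 0.2
(p1 | p3) = max(0.94, 0.2) = 0.94
~(p1 | p3): Gödel ¬ of 0.94 = 0 (operand ≠ 0)
(p1 | ~(p1 | p3)) = max(0.94, 0) = 0.94
(p2 | p2) = max(0.74, 0.74) = 0.74
((p1 | ~(p1 | p3)) & (p2 | p2)) = min(0.94, 0.74) = 0.74
(p1 -> p3): 0.94 > 0.2, so result = 0.2
((p1 -> p3) -> p2): 0.2 ≤ 0.74, so result = 1
(((p1 | ~(p1 | p3)) & (p2 | p2)) | ((p1 -> p3) -> p2)) = max(0.74, 1) = 1
((((p1 | ~(p1 | p3)) & (p2 | p2)) | ((p1 -> p3) -> p2)) & p3) = min(1, 0.2) = 0.2
(p1 & ((((p1 | ~(p1 | p3)) & (p2 | p2)) | ((p1 -> p3) -> p2)) & p3)) = min(0.94, 0.2) = 0.2
((p2 & p3) | (p1 & ((((p1 | ~(p1 | p3)) & (p2 | p2)) | ((p1 -> p3) -> p2)) & p3))) = max(0.2, 0.2) = 0.2
(p2 -> ((p2 & p3) | (p1 & ((((p1 | ~(p1 | p3)) & (p2 | p2)) | ((p1 -> p3) -> p2)) & p3)))): 0.74 > 0.2, so result = 0.2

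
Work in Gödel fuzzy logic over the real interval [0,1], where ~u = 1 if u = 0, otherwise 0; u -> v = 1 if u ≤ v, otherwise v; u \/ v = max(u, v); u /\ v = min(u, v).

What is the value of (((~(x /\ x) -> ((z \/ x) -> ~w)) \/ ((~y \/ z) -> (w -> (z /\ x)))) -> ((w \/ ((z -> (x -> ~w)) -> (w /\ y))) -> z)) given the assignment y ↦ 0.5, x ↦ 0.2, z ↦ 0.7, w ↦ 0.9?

0.70

(x /\ x) = min(0.2, 0.2) = 0.2
~(x /\ x): Gödel ¬ of 0.2 = 0 (operand ≠ 0)
(z \/ x) = max(0.7, 0.2) = 0.7
~w: Gödel ¬ of 0.9 = 0 (operand ≠ 0)
((z \/ x) -> ~w): 0.7 > 0, so result = 0
(~(x /\ x) -> ((z \/ x) -> ~w)): 0 ≤ 0, so result = 1
~y: Gödel ¬ of 0.5 = 0 (operand ≠ 0)
(~y \/ z) = max(0, 0.7) = 0.7
(z /\ x) = min(0.7, 0.2) = 0.2
(w -> (z /\ x)): 0.9 > 0.2, so result = 0.2
((~y \/ z) -> (w -> (z /\ x))): 0.7 > 0.2, so result = 0.2
((~(x /\ x) -> ((z \/ x) -> ~w)) \/ ((~y \/ z) -> (w -> (z /\ x)))) = max(1, 0.2) = 1
~w: Gödel ¬ of 0.9 = 0 (operand ≠ 0)
(x -> ~w): 0.2 > 0, so result = 0
(z -> (x -> ~w)): 0.7 > 0, so result = 0
(w /\ y) = min(0.9, 0.5) = 0.5
((z -> (x -> ~w)) -> (w /\ y)): 0 ≤ 0.5, so result = 1
(w \/ ((z -> (x -> ~w)) -> (w /\ y))) = max(0.9, 1) = 1
((w \/ ((z -> (x -> ~w)) -> (w /\ y))) -> z): 1 > 0.7, so result = 0.7
(((~(x /\ x) -> ((z \/ x) -> ~w)) \/ ((~y \/ z) -> (w -> (z /\ x)))) -> ((w \/ ((z -> (x -> ~w)) -> (w /\ y))) -> z)): 1 > 0.7, so result = 0.7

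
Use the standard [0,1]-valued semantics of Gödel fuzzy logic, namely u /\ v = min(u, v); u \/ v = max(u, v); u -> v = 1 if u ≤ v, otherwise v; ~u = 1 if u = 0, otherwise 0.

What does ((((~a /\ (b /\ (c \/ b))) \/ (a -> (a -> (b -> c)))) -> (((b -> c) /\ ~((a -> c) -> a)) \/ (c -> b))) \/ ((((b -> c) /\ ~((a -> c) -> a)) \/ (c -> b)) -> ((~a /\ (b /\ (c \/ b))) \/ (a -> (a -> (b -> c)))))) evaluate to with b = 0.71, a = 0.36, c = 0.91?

~a: Gödel ¬ of 0.36 = 0 (operand ≠ 0)
(c \/ b) = max(0.91, 0.71) = 0.91
(b /\ (c \/ b)) = min(0.71, 0.91) = 0.71
(~a /\ (b /\ (c \/ b))) = min(0, 0.71) = 0
(b -> c): 0.71 ≤ 0.91, so result = 1
(a -> (b -> c)): 0.36 ≤ 1, so result = 1
(a -> (a -> (b -> c))): 0.36 ≤ 1, so result = 1
((~a /\ (b /\ (c \/ b))) \/ (a -> (a -> (b -> c)))) = max(0, 1) = 1
(b -> c): 0.71 ≤ 0.91, so result = 1
(a -> c): 0.36 ≤ 0.91, so result = 1
((a -> c) -> a): 1 > 0.36, so result = 0.36
~((a -> c) -> a): Gödel ¬ of 0.36 = 0 (operand ≠ 0)
((b -> c) /\ ~((a -> c) -> a)) = min(1, 0) = 0
(c -> b): 0.91 > 0.71, so result = 0.71
(((b -> c) /\ ~((a -> c) -> a)) \/ (c -> b)) = max(0, 0.71) = 0.71
(((~a /\ (b /\ (c \/ b))) \/ (a -> (a -> (b -> c)))) -> (((b -> c) /\ ~((a -> c) -> a)) \/ (c -> b))): 1 > 0.71, so result = 0.71
(b -> c): 0.71 ≤ 0.91, so result = 1
(a -> c): 0.36 ≤ 0.91, so result = 1
((a -> c) -> a): 1 > 0.36, so result = 0.36
~((a -> c) -> a): Gödel ¬ of 0.36 = 0 (operand ≠ 0)
((b -> c) /\ ~((a -> c) -> a)) = min(1, 0) = 0
(c -> b): 0.91 > 0.71, so result = 0.71
(((b -> c) /\ ~((a -> c) -> a)) \/ (c -> b)) = max(0, 0.71) = 0.71
~a: Gödel ¬ of 0.36 = 0 (operand ≠ 0)
(c \/ b) = max(0.91, 0.71) = 0.91
(b /\ (c \/ b)) = min(0.71, 0.91) = 0.71
(~a /\ (b /\ (c \/ b))) = min(0, 0.71) = 0
(b -> c): 0.71 ≤ 0.91, so result = 1
(a -> (b -> c)): 0.36 ≤ 1, so result = 1
(a -> (a -> (b -> c))): 0.36 ≤ 1, so result = 1
((~a /\ (b /\ (c \/ b))) \/ (a -> (a -> (b -> c)))) = max(0, 1) = 1
((((b -> c) /\ ~((a -> c) -> a)) \/ (c -> b)) -> ((~a /\ (b /\ (c \/ b))) \/ (a -> (a -> (b -> c))))): 0.71 ≤ 1, so result = 1
((((~a /\ (b /\ (c \/ b))) \/ (a -> (a -> (b -> c)))) -> (((b -> c) /\ ~((a -> c) -> a)) \/ (c -> b))) \/ ((((b -> c) /\ ~((a -> c) -> a)) \/ (c -> b)) -> ((~a /\ (b /\ (c \/ b))) \/ (a -> (a -> (b -> c)))))) = max(0.71, 1) = 1

1.00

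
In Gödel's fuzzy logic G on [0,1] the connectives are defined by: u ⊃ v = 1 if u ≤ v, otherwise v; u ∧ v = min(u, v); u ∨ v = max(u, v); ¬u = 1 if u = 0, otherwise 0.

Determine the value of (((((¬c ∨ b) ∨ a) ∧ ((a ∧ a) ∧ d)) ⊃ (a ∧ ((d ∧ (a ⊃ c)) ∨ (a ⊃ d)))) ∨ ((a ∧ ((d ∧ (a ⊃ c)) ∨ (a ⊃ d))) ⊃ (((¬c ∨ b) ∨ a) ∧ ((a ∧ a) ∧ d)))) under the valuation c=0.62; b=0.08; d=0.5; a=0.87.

1.00

¬c: Gödel ¬ of 0.62 = 0 (operand ≠ 0)
(¬c ∨ b) = max(0, 0.08) = 0.08
((¬c ∨ b) ∨ a) = max(0.08, 0.87) = 0.87
(a ∧ a) = min(0.87, 0.87) = 0.87
((a ∧ a) ∧ d) = min(0.87, 0.5) = 0.5
(((¬c ∨ b) ∨ a) ∧ ((a ∧ a) ∧ d)) = min(0.87, 0.5) = 0.5
(a ⊃ c): 0.87 > 0.62, so result = 0.62
(d ∧ (a ⊃ c)) = min(0.5, 0.62) = 0.5
(a ⊃ d): 0.87 > 0.5, so result = 0.5
((d ∧ (a ⊃ c)) ∨ (a ⊃ d)) = max(0.5, 0.5) = 0.5
(a ∧ ((d ∧ (a ⊃ c)) ∨ (a ⊃ d))) = min(0.87, 0.5) = 0.5
((((¬c ∨ b) ∨ a) ∧ ((a ∧ a) ∧ d)) ⊃ (a ∧ ((d ∧ (a ⊃ c)) ∨ (a ⊃ d)))): 0.5 ≤ 0.5, so result = 1
(a ⊃ c): 0.87 > 0.62, so result = 0.62
(d ∧ (a ⊃ c)) = min(0.5, 0.62) = 0.5
(a ⊃ d): 0.87 > 0.5, so result = 0.5
((d ∧ (a ⊃ c)) ∨ (a ⊃ d)) = max(0.5, 0.5) = 0.5
(a ∧ ((d ∧ (a ⊃ c)) ∨ (a ⊃ d))) = min(0.87, 0.5) = 0.5
¬c: Gödel ¬ of 0.62 = 0 (operand ≠ 0)
(¬c ∨ b) = max(0, 0.08) = 0.08
((¬c ∨ b) ∨ a) = max(0.08, 0.87) = 0.87
(a ∧ a) = min(0.87, 0.87) = 0.87
((a ∧ a) ∧ d) = min(0.87, 0.5) = 0.5
(((¬c ∨ b) ∨ a) ∧ ((a ∧ a) ∧ d)) = min(0.87, 0.5) = 0.5
((a ∧ ((d ∧ (a ⊃ c)) ∨ (a ⊃ d))) ⊃ (((¬c ∨ b) ∨ a) ∧ ((a ∧ a) ∧ d))): 0.5 ≤ 0.5, so result = 1
(((((¬c ∨ b) ∨ a) ∧ ((a ∧ a) ∧ d)) ⊃ (a ∧ ((d ∧ (a ⊃ c)) ∨ (a ⊃ d)))) ∨ ((a ∧ ((d ∧ (a ⊃ c)) ∨ (a ⊃ d))) ⊃ (((¬c ∨ b) ∨ a) ∧ ((a ∧ a) ∧ d)))) = max(1, 1) = 1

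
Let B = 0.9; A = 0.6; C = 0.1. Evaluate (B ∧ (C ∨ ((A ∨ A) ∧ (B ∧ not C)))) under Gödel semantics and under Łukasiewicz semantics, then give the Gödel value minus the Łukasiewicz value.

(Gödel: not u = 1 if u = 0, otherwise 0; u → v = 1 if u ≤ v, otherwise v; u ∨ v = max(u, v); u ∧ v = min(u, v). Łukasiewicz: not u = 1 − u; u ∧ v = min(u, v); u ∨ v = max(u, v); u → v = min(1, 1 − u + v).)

Gödel evaluation:
  (A ∨ A) = max(0.6, 0.6) = 0.6
  not C: Gödel ¬ of 0.1 = 0 (operand ≠ 0)
  (B ∧ not C) = min(0.9, 0) = 0
  ((A ∨ A) ∧ (B ∧ not C)) = min(0.6, 0) = 0
  (C ∨ ((A ∨ A) ∧ (B ∧ not C))) = max(0.1, 0) = 0.1
  (B ∧ (C ∨ ((A ∨ A) ∧ (B ∧ not C)))) = min(0.9, 0.1) = 0.1
  Gödel value = 0.1
Łukasiewicz evaluation:
  (A ∨ A) = max(0.6, 0.6) = 0.6
  not C: Łukasiewicz ¬ gives 1 − 0.1 = 0.9
  (B ∧ not C) = min(0.9, 0.9) = 0.9
  ((A ∨ A) ∧ (B ∧ not C)) = min(0.6, 0.9) = 0.6
  (C ∨ ((A ∨ A) ∧ (B ∧ not C))) = max(0.1, 0.6) = 0.6
  (B ∧ (C ∨ ((A ∨ A) ∧ (B ∧ not C)))) = min(0.9, 0.6) = 0.6
  Łukasiewicz value = 0.6
Difference: 0.1 − 0.6 = -0.50

-0.50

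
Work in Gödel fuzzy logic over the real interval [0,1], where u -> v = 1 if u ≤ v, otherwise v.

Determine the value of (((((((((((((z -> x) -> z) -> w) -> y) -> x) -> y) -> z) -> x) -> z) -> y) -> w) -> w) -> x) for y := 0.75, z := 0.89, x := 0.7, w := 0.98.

(z -> x): 0.89 > 0.7, so result = 0.7
((z -> x) -> z): 0.7 ≤ 0.89, so result = 1
(((z -> x) -> z) -> w): 1 > 0.98, so result = 0.98
((((z -> x) -> z) -> w) -> y): 0.98 > 0.75, so result = 0.75
(((((z -> x) -> z) -> w) -> y) -> x): 0.75 > 0.7, so result = 0.7
((((((z -> x) -> z) -> w) -> y) -> x) -> y): 0.7 ≤ 0.75, so result = 1
(((((((z -> x) -> z) -> w) -> y) -> x) -> y) -> z): 1 > 0.89, so result = 0.89
((((((((z -> x) -> z) -> w) -> y) -> x) -> y) -> z) -> x): 0.89 > 0.7, so result = 0.7
(((((((((z -> x) -> z) -> w) -> y) -> x) -> y) -> z) -> x) -> z): 0.7 ≤ 0.89, so result = 1
((((((((((z -> x) -> z) -> w) -> y) -> x) -> y) -> z) -> x) -> z) -> y): 1 > 0.75, so result = 0.75
(((((((((((z -> x) -> z) -> w) -> y) -> x) -> y) -> z) -> x) -> z) -> y) -> w): 0.75 ≤ 0.98, so result = 1
((((((((((((z -> x) -> z) -> w) -> y) -> x) -> y) -> z) -> x) -> z) -> y) -> w) -> w): 1 > 0.98, so result = 0.98
(((((((((((((z -> x) -> z) -> w) -> y) -> x) -> y) -> z) -> x) -> z) -> y) -> w) -> w) -> x): 0.98 > 0.7, so result = 0.7

0.70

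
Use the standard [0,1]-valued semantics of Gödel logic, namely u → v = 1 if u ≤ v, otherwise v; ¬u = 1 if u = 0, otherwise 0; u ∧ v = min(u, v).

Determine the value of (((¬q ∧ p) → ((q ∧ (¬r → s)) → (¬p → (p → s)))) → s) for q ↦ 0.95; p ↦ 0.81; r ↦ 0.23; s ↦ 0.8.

0.80

¬q: Gödel ¬ of 0.95 = 0 (operand ≠ 0)
(¬q ∧ p) = min(0, 0.81) = 0
¬r: Gödel ¬ of 0.23 = 0 (operand ≠ 0)
(¬r → s): 0 ≤ 0.8, so result = 1
(q ∧ (¬r → s)) = min(0.95, 1) = 0.95
¬p: Gödel ¬ of 0.81 = 0 (operand ≠ 0)
(p → s): 0.81 > 0.8, so result = 0.8
(¬p → (p → s)): 0 ≤ 0.8, so result = 1
((q ∧ (¬r → s)) → (¬p → (p → s))): 0.95 ≤ 1, so result = 1
((¬q ∧ p) → ((q ∧ (¬r → s)) → (¬p → (p → s)))): 0 ≤ 1, so result = 1
(((¬q ∧ p) → ((q ∧ (¬r → s)) → (¬p → (p → s)))) → s): 1 > 0.8, so result = 0.8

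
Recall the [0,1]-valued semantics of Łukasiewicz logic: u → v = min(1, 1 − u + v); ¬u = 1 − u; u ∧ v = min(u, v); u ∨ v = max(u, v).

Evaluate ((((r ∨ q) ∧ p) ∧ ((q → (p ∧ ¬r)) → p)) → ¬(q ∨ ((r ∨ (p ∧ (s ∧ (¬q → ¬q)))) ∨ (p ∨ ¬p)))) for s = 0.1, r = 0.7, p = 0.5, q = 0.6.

(r ∨ q) = max(0.7, 0.6) = 0.7
((r ∨ q) ∧ p) = min(0.7, 0.5) = 0.5
¬r: Łukasiewicz ¬ gives 1 − 0.7 = 0.3
(p ∧ ¬r) = min(0.5, 0.3) = 0.3
(q → (p ∧ ¬r)): min(1, 1 − 0.6 + 0.3) = 0.7
((q → (p ∧ ¬r)) → p): min(1, 1 − 0.7 + 0.5) = 0.8
(((r ∨ q) ∧ p) ∧ ((q → (p ∧ ¬r)) → p)) = min(0.5, 0.8) = 0.5
¬q: Łukasiewicz ¬ gives 1 − 0.6 = 0.4
¬q: Łukasiewicz ¬ gives 1 − 0.6 = 0.4
(¬q → ¬q): min(1, 1 − 0.4 + 0.4) = 1
(s ∧ (¬q → ¬q)) = min(0.1, 1) = 0.1
(p ∧ (s ∧ (¬q → ¬q))) = min(0.5, 0.1) = 0.1
(r ∨ (p ∧ (s ∧ (¬q → ¬q)))) = max(0.7, 0.1) = 0.7
¬p: Łukasiewicz ¬ gives 1 − 0.5 = 0.5
(p ∨ ¬p) = max(0.5, 0.5) = 0.5
((r ∨ (p ∧ (s ∧ (¬q → ¬q)))) ∨ (p ∨ ¬p)) = max(0.7, 0.5) = 0.7
(q ∨ ((r ∨ (p ∧ (s ∧ (¬q → ¬q)))) ∨ (p ∨ ¬p))) = max(0.6, 0.7) = 0.7
¬(q ∨ ((r ∨ (p ∧ (s ∧ (¬q → ¬q)))) ∨ (p ∨ ¬p))): Łukasiewicz ¬ gives 1 − 0.7 = 0.3
((((r ∨ q) ∧ p) ∧ ((q → (p ∧ ¬r)) → p)) → ¬(q ∨ ((r ∨ (p ∧ (s ∧ (¬q → ¬q)))) ∨ (p ∨ ¬p)))): min(1, 1 − 0.5 + 0.3) = 0.8

0.80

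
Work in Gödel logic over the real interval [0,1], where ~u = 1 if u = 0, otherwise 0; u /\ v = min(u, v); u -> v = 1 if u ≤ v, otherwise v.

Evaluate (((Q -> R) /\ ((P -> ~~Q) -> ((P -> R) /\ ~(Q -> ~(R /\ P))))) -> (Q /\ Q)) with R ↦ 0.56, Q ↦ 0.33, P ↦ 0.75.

0.33

(Q -> R): 0.33 ≤ 0.56, so result = 1
~Q: Gödel ¬ of 0.33 = 0 (operand ≠ 0)
~~Q: Gödel ¬ of 0 = 1 (operand is 0)
(P -> ~~Q): 0.75 ≤ 1, so result = 1
(P -> R): 0.75 > 0.56, so result = 0.56
(R /\ P) = min(0.56, 0.75) = 0.56
~(R /\ P): Gödel ¬ of 0.56 = 0 (operand ≠ 0)
(Q -> ~(R /\ P)): 0.33 > 0, so result = 0
~(Q -> ~(R /\ P)): Gödel ¬ of 0 = 1 (operand is 0)
((P -> R) /\ ~(Q -> ~(R /\ P))) = min(0.56, 1) = 0.56
((P -> ~~Q) -> ((P -> R) /\ ~(Q -> ~(R /\ P)))): 1 > 0.56, so result = 0.56
((Q -> R) /\ ((P -> ~~Q) -> ((P -> R) /\ ~(Q -> ~(R /\ P))))) = min(1, 0.56) = 0.56
(Q /\ Q) = min(0.33, 0.33) = 0.33
(((Q -> R) /\ ((P -> ~~Q) -> ((P -> R) /\ ~(Q -> ~(R /\ P))))) -> (Q /\ Q)): 0.56 > 0.33, so result = 0.33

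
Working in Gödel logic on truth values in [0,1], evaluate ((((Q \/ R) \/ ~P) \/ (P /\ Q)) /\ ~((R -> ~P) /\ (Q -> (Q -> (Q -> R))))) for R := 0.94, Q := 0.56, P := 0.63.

(Q \/ R) = max(0.56, 0.94) = 0.94
~P: Gödel ¬ of 0.63 = 0 (operand ≠ 0)
((Q \/ R) \/ ~P) = max(0.94, 0) = 0.94
(P /\ Q) = min(0.63, 0.56) = 0.56
(((Q \/ R) \/ ~P) \/ (P /\ Q)) = max(0.94, 0.56) = 0.94
~P: Gödel ¬ of 0.63 = 0 (operand ≠ 0)
(R -> ~P): 0.94 > 0, so result = 0
(Q -> R): 0.56 ≤ 0.94, so result = 1
(Q -> (Q -> R)): 0.56 ≤ 1, so result = 1
(Q -> (Q -> (Q -> R))): 0.56 ≤ 1, so result = 1
((R -> ~P) /\ (Q -> (Q -> (Q -> R)))) = min(0, 1) = 0
~((R -> ~P) /\ (Q -> (Q -> (Q -> R)))): Gödel ¬ of 0 = 1 (operand is 0)
((((Q \/ R) \/ ~P) \/ (P /\ Q)) /\ ~((R -> ~P) /\ (Q -> (Q -> (Q -> R))))) = min(0.94, 1) = 0.94

0.94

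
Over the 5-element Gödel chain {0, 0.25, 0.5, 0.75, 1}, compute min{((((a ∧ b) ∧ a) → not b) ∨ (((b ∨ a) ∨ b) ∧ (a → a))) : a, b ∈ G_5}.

The minimum is attained at a = 0.25, b = 0.25:
  (a ∧ b) = min(0.25, 0.25) = 0.25
  ((a ∧ b) ∧ a) = min(0.25, 0.25) = 0.25
  not b: Gödel ¬ of 0.25 = 0 (operand ≠ 0)
  (((a ∧ b) ∧ a) → not b): 0.25 > 0, so result = 0
  (b ∨ a) = max(0.25, 0.25) = 0.25
  ((b ∨ a) ∨ b) = max(0.25, 0.25) = 0.25
  (a → a): 0.25 ≤ 0.25, so result = 1
  (((b ∨ a) ∨ b) ∧ (a → a)) = min(0.25, 1) = 0.25
  ((((a ∧ b) ∧ a) → not b) ∨ (((b ∨ a) ∨ b) ∧ (a → a))) = max(0, 0.25) = 0.25
Checking all 25 assignments confirms none give a value below 0.25.

0.25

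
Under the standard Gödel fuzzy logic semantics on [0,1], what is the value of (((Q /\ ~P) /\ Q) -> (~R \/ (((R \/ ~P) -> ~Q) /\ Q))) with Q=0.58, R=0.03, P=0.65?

1.00

~P: Gödel ¬ of 0.65 = 0 (operand ≠ 0)
(Q /\ ~P) = min(0.58, 0) = 0
((Q /\ ~P) /\ Q) = min(0, 0.58) = 0
~R: Gödel ¬ of 0.03 = 0 (operand ≠ 0)
~P: Gödel ¬ of 0.65 = 0 (operand ≠ 0)
(R \/ ~P) = max(0.03, 0) = 0.03
~Q: Gödel ¬ of 0.58 = 0 (operand ≠ 0)
((R \/ ~P) -> ~Q): 0.03 > 0, so result = 0
(((R \/ ~P) -> ~Q) /\ Q) = min(0, 0.58) = 0
(~R \/ (((R \/ ~P) -> ~Q) /\ Q)) = max(0, 0) = 0
(((Q /\ ~P) /\ Q) -> (~R \/ (((R \/ ~P) -> ~Q) /\ Q))): 0 ≤ 0, so result = 1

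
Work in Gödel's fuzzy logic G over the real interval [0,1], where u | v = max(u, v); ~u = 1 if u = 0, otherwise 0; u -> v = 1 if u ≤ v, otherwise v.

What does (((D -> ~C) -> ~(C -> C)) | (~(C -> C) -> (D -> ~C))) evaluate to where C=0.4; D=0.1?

1.00

~C: Gödel ¬ of 0.4 = 0 (operand ≠ 0)
(D -> ~C): 0.1 > 0, so result = 0
(C -> C): 0.4 ≤ 0.4, so result = 1
~(C -> C): Gödel ¬ of 1 = 0 (operand ≠ 0)
((D -> ~C) -> ~(C -> C)): 0 ≤ 0, so result = 1
(C -> C): 0.4 ≤ 0.4, so result = 1
~(C -> C): Gödel ¬ of 1 = 0 (operand ≠ 0)
~C: Gödel ¬ of 0.4 = 0 (operand ≠ 0)
(D -> ~C): 0.1 > 0, so result = 0
(~(C -> C) -> (D -> ~C)): 0 ≤ 0, so result = 1
(((D -> ~C) -> ~(C -> C)) | (~(C -> C) -> (D -> ~C))) = max(1, 1) = 1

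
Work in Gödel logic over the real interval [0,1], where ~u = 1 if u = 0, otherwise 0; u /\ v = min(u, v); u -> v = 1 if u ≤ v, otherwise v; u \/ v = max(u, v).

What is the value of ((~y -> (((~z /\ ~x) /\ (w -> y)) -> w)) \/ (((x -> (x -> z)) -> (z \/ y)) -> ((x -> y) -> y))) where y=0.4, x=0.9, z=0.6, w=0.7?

1.00

~y: Gödel ¬ of 0.4 = 0 (operand ≠ 0)
~z: Gödel ¬ of 0.6 = 0 (operand ≠ 0)
~x: Gödel ¬ of 0.9 = 0 (operand ≠ 0)
(~z /\ ~x) = min(0, 0) = 0
(w -> y): 0.7 > 0.4, so result = 0.4
((~z /\ ~x) /\ (w -> y)) = min(0, 0.4) = 0
(((~z /\ ~x) /\ (w -> y)) -> w): 0 ≤ 0.7, so result = 1
(~y -> (((~z /\ ~x) /\ (w -> y)) -> w)): 0 ≤ 1, so result = 1
(x -> z): 0.9 > 0.6, so result = 0.6
(x -> (x -> z)): 0.9 > 0.6, so result = 0.6
(z \/ y) = max(0.6, 0.4) = 0.6
((x -> (x -> z)) -> (z \/ y)): 0.6 ≤ 0.6, so result = 1
(x -> y): 0.9 > 0.4, so result = 0.4
((x -> y) -> y): 0.4 ≤ 0.4, so result = 1
(((x -> (x -> z)) -> (z \/ y)) -> ((x -> y) -> y)): 1 ≤ 1, so result = 1
((~y -> (((~z /\ ~x) /\ (w -> y)) -> w)) \/ (((x -> (x -> z)) -> (z \/ y)) -> ((x -> y) -> y))) = max(1, 1) = 1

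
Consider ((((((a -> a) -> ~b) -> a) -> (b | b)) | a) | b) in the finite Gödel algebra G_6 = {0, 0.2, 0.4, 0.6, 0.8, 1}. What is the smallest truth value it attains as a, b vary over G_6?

0.20

The minimum is attained at a = 0, b = 0.2:
  (a -> a): 0 ≤ 0, so result = 1
  ~b: Gödel ¬ of 0.2 = 0 (operand ≠ 0)
  ((a -> a) -> ~b): 1 > 0, so result = 0
  (((a -> a) -> ~b) -> a): 0 ≤ 0, so result = 1
  (b | b) = max(0.2, 0.2) = 0.2
  ((((a -> a) -> ~b) -> a) -> (b | b)): 1 > 0.2, so result = 0.2
  (((((a -> a) -> ~b) -> a) -> (b | b)) | a) = max(0.2, 0) = 0.2
  ((((((a -> a) -> ~b) -> a) -> (b | b)) | a) | b) = max(0.2, 0.2) = 0.2
Checking all 36 assignments confirms none give a value below 0.20.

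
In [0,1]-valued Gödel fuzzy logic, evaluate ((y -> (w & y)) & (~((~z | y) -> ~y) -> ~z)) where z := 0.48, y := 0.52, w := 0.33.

(w & y) = min(0.33, 0.52) = 0.33
(y -> (w & y)): 0.52 > 0.33, so result = 0.33
~z: Gödel ¬ of 0.48 = 0 (operand ≠ 0)
(~z | y) = max(0, 0.52) = 0.52
~y: Gödel ¬ of 0.52 = 0 (operand ≠ 0)
((~z | y) -> ~y): 0.52 > 0, so result = 0
~((~z | y) -> ~y): Gödel ¬ of 0 = 1 (operand is 0)
~z: Gödel ¬ of 0.48 = 0 (operand ≠ 0)
(~((~z | y) -> ~y) -> ~z): 1 > 0, so result = 0
((y -> (w & y)) & (~((~z | y) -> ~y) -> ~z)) = min(0.33, 0) = 0

0.00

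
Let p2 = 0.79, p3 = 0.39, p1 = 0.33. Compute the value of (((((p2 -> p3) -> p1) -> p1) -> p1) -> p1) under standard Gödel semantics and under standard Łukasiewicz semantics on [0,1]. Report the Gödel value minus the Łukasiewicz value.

Gödel evaluation:
  (p2 -> p3): 0.79 > 0.39, so result = 0.39
  ((p2 -> p3) -> p1): 0.39 > 0.33, so result = 0.33
  (((p2 -> p3) -> p1) -> p1): 0.33 ≤ 0.33, so result = 1
  ((((p2 -> p3) -> p1) -> p1) -> p1): 1 > 0.33, so result = 0.33
  (((((p2 -> p3) -> p1) -> p1) -> p1) -> p1): 0.33 ≤ 0.33, so result = 1
  Gödel value = 1
Łukasiewicz evaluation:
  (p2 -> p3): min(1, 1 − 0.79 + 0.39) = 0.6
  ((p2 -> p3) -> p1): min(1, 1 − 0.6 + 0.33) = 0.73
  (((p2 -> p3) -> p1) -> p1): min(1, 1 − 0.73 + 0.33) = 0.6
  ((((p2 -> p3) -> p1) -> p1) -> p1): min(1, 1 − 0.6 + 0.33) = 0.73
  (((((p2 -> p3) -> p1) -> p1) -> p1) -> p1): min(1, 1 − 0.73 + 0.33) = 0.6
  Łukasiewicz value = 0.6
Difference: 1 − 0.6 = 0.40

0.40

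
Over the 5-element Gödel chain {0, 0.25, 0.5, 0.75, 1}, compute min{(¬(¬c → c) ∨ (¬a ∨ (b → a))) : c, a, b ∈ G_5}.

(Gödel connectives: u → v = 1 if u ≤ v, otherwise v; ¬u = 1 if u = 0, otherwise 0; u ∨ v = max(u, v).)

The minimum is attained at c = 0.25, a = 0.25, b = 0.5:
  ¬c: Gödel ¬ of 0.25 = 0 (operand ≠ 0)
  (¬c → c): 0 ≤ 0.25, so result = 1
  ¬(¬c → c): Gödel ¬ of 1 = 0 (operand ≠ 0)
  ¬a: Gödel ¬ of 0.25 = 0 (operand ≠ 0)
  (b → a): 0.5 > 0.25, so result = 0.25
  (¬a ∨ (b → a)) = max(0, 0.25) = 0.25
  (¬(¬c → c) ∨ (¬a ∨ (b → a))) = max(0, 0.25) = 0.25
Checking all 125 assignments confirms none give a value below 0.25.

0.25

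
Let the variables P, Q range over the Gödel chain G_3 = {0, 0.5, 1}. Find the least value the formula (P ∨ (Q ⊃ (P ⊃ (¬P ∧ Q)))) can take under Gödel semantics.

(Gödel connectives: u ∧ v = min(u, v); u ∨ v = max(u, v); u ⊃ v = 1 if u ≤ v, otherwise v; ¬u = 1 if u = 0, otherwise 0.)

0.50

The minimum is attained at P = 0.5, Q = 0.5:
  ¬P: Gödel ¬ of 0.5 = 0 (operand ≠ 0)
  (¬P ∧ Q) = min(0, 0.5) = 0
  (P ⊃ (¬P ∧ Q)): 0.5 > 0, so result = 0
  (Q ⊃ (P ⊃ (¬P ∧ Q))): 0.5 > 0, so result = 0
  (P ∨ (Q ⊃ (P ⊃ (¬P ∧ Q)))) = max(0.5, 0) = 0.5
Checking all 9 assignments confirms none give a value below 0.50.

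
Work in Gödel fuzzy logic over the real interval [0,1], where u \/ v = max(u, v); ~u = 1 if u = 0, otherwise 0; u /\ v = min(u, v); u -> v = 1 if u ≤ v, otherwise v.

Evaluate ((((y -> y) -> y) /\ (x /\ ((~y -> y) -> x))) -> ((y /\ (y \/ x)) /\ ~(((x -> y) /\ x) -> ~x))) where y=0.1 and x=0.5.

(y -> y): 0.1 ≤ 0.1, so result = 1
((y -> y) -> y): 1 > 0.1, so result = 0.1
~y: Gödel ¬ of 0.1 = 0 (operand ≠ 0)
(~y -> y): 0 ≤ 0.1, so result = 1
((~y -> y) -> x): 1 > 0.5, so result = 0.5
(x /\ ((~y -> y) -> x)) = min(0.5, 0.5) = 0.5
(((y -> y) -> y) /\ (x /\ ((~y -> y) -> x))) = min(0.1, 0.5) = 0.1
(y \/ x) = max(0.1, 0.5) = 0.5
(y /\ (y \/ x)) = min(0.1, 0.5) = 0.1
(x -> y): 0.5 > 0.1, so result = 0.1
((x -> y) /\ x) = min(0.1, 0.5) = 0.1
~x: Gödel ¬ of 0.5 = 0 (operand ≠ 0)
(((x -> y) /\ x) -> ~x): 0.1 > 0, so result = 0
~(((x -> y) /\ x) -> ~x): Gödel ¬ of 0 = 1 (operand is 0)
((y /\ (y \/ x)) /\ ~(((x -> y) /\ x) -> ~x)) = min(0.1, 1) = 0.1
((((y -> y) -> y) /\ (x /\ ((~y -> y) -> x))) -> ((y /\ (y \/ x)) /\ ~(((x -> y) /\ x) -> ~x))): 0.1 ≤ 0.1, so result = 1

1.00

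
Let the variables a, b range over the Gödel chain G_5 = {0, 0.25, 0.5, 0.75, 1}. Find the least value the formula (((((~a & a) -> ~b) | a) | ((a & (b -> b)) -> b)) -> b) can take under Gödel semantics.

The minimum is attained at a = 0, b = 0:
  ~a: Gödel ¬ of 0 = 1 (operand is 0)
  (~a & a) = min(1, 0) = 0
  ~b: Gödel ¬ of 0 = 1 (operand is 0)
  ((~a & a) -> ~b): 0 ≤ 1, so result = 1
  (((~a & a) -> ~b) | a) = max(1, 0) = 1
  (b -> b): 0 ≤ 0, so result = 1
  (a & (b -> b)) = min(0, 1) = 0
  ((a & (b -> b)) -> b): 0 ≤ 0, so result = 1
  ((((~a & a) -> ~b) | a) | ((a & (b -> b)) -> b)) = max(1, 1) = 1
  (((((~a & a) -> ~b) | a) | ((a & (b -> b)) -> b)) -> b): 1 > 0, so result = 0
Checking all 25 assignments confirms none give a value below 0.00.

0.00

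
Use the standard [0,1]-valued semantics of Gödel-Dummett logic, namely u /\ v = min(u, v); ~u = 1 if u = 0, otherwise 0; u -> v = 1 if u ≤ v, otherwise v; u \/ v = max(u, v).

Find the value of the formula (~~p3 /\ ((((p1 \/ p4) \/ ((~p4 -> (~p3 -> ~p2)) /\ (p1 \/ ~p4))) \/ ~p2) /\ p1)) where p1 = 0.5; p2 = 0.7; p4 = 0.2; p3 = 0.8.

0.50

~p3: Gödel ¬ of 0.8 = 0 (operand ≠ 0)
~~p3: Gödel ¬ of 0 = 1 (operand is 0)
(p1 \/ p4) = max(0.5, 0.2) = 0.5
~p4: Gödel ¬ of 0.2 = 0 (operand ≠ 0)
~p3: Gödel ¬ of 0.8 = 0 (operand ≠ 0)
~p2: Gödel ¬ of 0.7 = 0 (operand ≠ 0)
(~p3 -> ~p2): 0 ≤ 0, so result = 1
(~p4 -> (~p3 -> ~p2)): 0 ≤ 1, so result = 1
~p4: Gödel ¬ of 0.2 = 0 (operand ≠ 0)
(p1 \/ ~p4) = max(0.5, 0) = 0.5
((~p4 -> (~p3 -> ~p2)) /\ (p1 \/ ~p4)) = min(1, 0.5) = 0.5
((p1 \/ p4) \/ ((~p4 -> (~p3 -> ~p2)) /\ (p1 \/ ~p4))) = max(0.5, 0.5) = 0.5
~p2: Gödel ¬ of 0.7 = 0 (operand ≠ 0)
(((p1 \/ p4) \/ ((~p4 -> (~p3 -> ~p2)) /\ (p1 \/ ~p4))) \/ ~p2) = max(0.5, 0) = 0.5
((((p1 \/ p4) \/ ((~p4 -> (~p3 -> ~p2)) /\ (p1 \/ ~p4))) \/ ~p2) /\ p1) = min(0.5, 0.5) = 0.5
(~~p3 /\ ((((p1 \/ p4) \/ ((~p4 -> (~p3 -> ~p2)) /\ (p1 \/ ~p4))) \/ ~p2) /\ p1)) = min(1, 0.5) = 0.5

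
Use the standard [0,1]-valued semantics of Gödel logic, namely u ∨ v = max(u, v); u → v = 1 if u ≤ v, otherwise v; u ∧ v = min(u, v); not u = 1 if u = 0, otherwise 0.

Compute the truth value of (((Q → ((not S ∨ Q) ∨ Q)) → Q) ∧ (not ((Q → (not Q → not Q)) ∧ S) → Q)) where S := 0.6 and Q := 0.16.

0.16

not S: Gödel ¬ of 0.6 = 0 (operand ≠ 0)
(not S ∨ Q) = max(0, 0.16) = 0.16
((not S ∨ Q) ∨ Q) = max(0.16, 0.16) = 0.16
(Q → ((not S ∨ Q) ∨ Q)): 0.16 ≤ 0.16, so result = 1
((Q → ((not S ∨ Q) ∨ Q)) → Q): 1 > 0.16, so result = 0.16
not Q: Gödel ¬ of 0.16 = 0 (operand ≠ 0)
not Q: Gödel ¬ of 0.16 = 0 (operand ≠ 0)
(not Q → not Q): 0 ≤ 0, so result = 1
(Q → (not Q → not Q)): 0.16 ≤ 1, so result = 1
((Q → (not Q → not Q)) ∧ S) = min(1, 0.6) = 0.6
not ((Q → (not Q → not Q)) ∧ S): Gödel ¬ of 0.6 = 0 (operand ≠ 0)
(not ((Q → (not Q → not Q)) ∧ S) → Q): 0 ≤ 0.16, so result = 1
(((Q → ((not S ∨ Q) ∨ Q)) → Q) ∧ (not ((Q → (not Q → not Q)) ∧ S) → Q)) = min(0.16, 1) = 0.16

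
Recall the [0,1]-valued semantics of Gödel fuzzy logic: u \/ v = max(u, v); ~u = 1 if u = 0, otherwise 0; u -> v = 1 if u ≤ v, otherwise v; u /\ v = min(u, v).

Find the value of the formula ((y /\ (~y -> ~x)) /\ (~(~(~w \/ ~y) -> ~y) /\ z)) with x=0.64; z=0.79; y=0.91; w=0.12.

0.79

~y: Gödel ¬ of 0.91 = 0 (operand ≠ 0)
~x: Gödel ¬ of 0.64 = 0 (operand ≠ 0)
(~y -> ~x): 0 ≤ 0, so result = 1
(y /\ (~y -> ~x)) = min(0.91, 1) = 0.91
~w: Gödel ¬ of 0.12 = 0 (operand ≠ 0)
~y: Gödel ¬ of 0.91 = 0 (operand ≠ 0)
(~w \/ ~y) = max(0, 0) = 0
~(~w \/ ~y): Gödel ¬ of 0 = 1 (operand is 0)
~y: Gödel ¬ of 0.91 = 0 (operand ≠ 0)
(~(~w \/ ~y) -> ~y): 1 > 0, so result = 0
~(~(~w \/ ~y) -> ~y): Gödel ¬ of 0 = 1 (operand is 0)
(~(~(~w \/ ~y) -> ~y) /\ z) = min(1, 0.79) = 0.79
((y /\ (~y -> ~x)) /\ (~(~(~w \/ ~y) -> ~y) /\ z)) = min(0.91, 0.79) = 0.79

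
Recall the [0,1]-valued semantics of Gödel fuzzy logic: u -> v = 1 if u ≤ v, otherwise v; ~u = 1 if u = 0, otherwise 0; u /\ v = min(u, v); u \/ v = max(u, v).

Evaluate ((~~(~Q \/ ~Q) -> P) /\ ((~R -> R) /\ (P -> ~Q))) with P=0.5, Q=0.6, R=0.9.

0.00

~Q: Gödel ¬ of 0.6 = 0 (operand ≠ 0)
~Q: Gödel ¬ of 0.6 = 0 (operand ≠ 0)
(~Q \/ ~Q) = max(0, 0) = 0
~(~Q \/ ~Q): Gödel ¬ of 0 = 1 (operand is 0)
~~(~Q \/ ~Q): Gödel ¬ of 1 = 0 (operand ≠ 0)
(~~(~Q \/ ~Q) -> P): 0 ≤ 0.5, so result = 1
~R: Gödel ¬ of 0.9 = 0 (operand ≠ 0)
(~R -> R): 0 ≤ 0.9, so result = 1
~Q: Gödel ¬ of 0.6 = 0 (operand ≠ 0)
(P -> ~Q): 0.5 > 0, so result = 0
((~R -> R) /\ (P -> ~Q)) = min(1, 0) = 0
((~~(~Q \/ ~Q) -> P) /\ ((~R -> R) /\ (P -> ~Q))) = min(1, 0) = 0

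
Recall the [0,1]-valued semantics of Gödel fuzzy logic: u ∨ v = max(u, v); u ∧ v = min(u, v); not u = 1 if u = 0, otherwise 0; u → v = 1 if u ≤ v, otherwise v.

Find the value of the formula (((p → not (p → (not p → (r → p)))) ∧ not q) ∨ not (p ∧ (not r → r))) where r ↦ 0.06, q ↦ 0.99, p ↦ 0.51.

0.00

not p: Gödel ¬ of 0.51 = 0 (operand ≠ 0)
(r → p): 0.06 ≤ 0.51, so result = 1
(not p → (r → p)): 0 ≤ 1, so result = 1
(p → (not p → (r → p))): 0.51 ≤ 1, so result = 1
not (p → (not p → (r → p))): Gödel ¬ of 1 = 0 (operand ≠ 0)
(p → not (p → (not p → (r → p)))): 0.51 > 0, so result = 0
not q: Gödel ¬ of 0.99 = 0 (operand ≠ 0)
((p → not (p → (not p → (r → p)))) ∧ not q) = min(0, 0) = 0
not r: Gödel ¬ of 0.06 = 0 (operand ≠ 0)
(not r → r): 0 ≤ 0.06, so result = 1
(p ∧ (not r → r)) = min(0.51, 1) = 0.51
not (p ∧ (not r → r)): Gödel ¬ of 0.51 = 0 (operand ≠ 0)
(((p → not (p → (not p → (r → p)))) ∧ not q) ∨ not (p ∧ (not r → r))) = max(0, 0) = 0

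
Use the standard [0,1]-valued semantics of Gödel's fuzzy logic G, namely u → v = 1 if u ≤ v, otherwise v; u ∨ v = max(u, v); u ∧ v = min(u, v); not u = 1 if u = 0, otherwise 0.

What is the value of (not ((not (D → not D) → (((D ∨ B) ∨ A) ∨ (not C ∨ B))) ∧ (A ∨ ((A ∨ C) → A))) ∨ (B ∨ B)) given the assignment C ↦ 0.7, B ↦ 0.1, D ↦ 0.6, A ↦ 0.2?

not D: Gödel ¬ of 0.6 = 0 (operand ≠ 0)
(D → not D): 0.6 > 0, so result = 0
not (D → not D): Gödel ¬ of 0 = 1 (operand is 0)
(D ∨ B) = max(0.6, 0.1) = 0.6
((D ∨ B) ∨ A) = max(0.6, 0.2) = 0.6
not C: Gödel ¬ of 0.7 = 0 (operand ≠ 0)
(not C ∨ B) = max(0, 0.1) = 0.1
(((D ∨ B) ∨ A) ∨ (not C ∨ B)) = max(0.6, 0.1) = 0.6
(not (D → not D) → (((D ∨ B) ∨ A) ∨ (not C ∨ B))): 1 > 0.6, so result = 0.6
(A ∨ C) = max(0.2, 0.7) = 0.7
((A ∨ C) → A): 0.7 > 0.2, so result = 0.2
(A ∨ ((A ∨ C) → A)) = max(0.2, 0.2) = 0.2
((not (D → not D) → (((D ∨ B) ∨ A) ∨ (not C ∨ B))) ∧ (A ∨ ((A ∨ C) → A))) = min(0.6, 0.2) = 0.2
not ((not (D → not D) → (((D ∨ B) ∨ A) ∨ (not C ∨ B))) ∧ (A ∨ ((A ∨ C) → A))): Gödel ¬ of 0.2 = 0 (operand ≠ 0)
(B ∨ B) = max(0.1, 0.1) = 0.1
(not ((not (D → not D) → (((D ∨ B) ∨ A) ∨ (not C ∨ B))) ∧ (A ∨ ((A ∨ C) → A))) ∨ (B ∨ B)) = max(0, 0.1) = 0.1

0.10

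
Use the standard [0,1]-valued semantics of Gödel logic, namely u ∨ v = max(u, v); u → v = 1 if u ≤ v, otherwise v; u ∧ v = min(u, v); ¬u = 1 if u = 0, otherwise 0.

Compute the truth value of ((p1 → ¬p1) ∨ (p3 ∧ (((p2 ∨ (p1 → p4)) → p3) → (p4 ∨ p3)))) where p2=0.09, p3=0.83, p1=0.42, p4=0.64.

¬p1: Gödel ¬ of 0.42 = 0 (operand ≠ 0)
(p1 → ¬p1): 0.42 > 0, so result = 0
(p1 → p4): 0.42 ≤ 0.64, so result = 1
(p2 ∨ (p1 → p4)) = max(0.09, 1) = 1
((p2 ∨ (p1 → p4)) → p3): 1 > 0.83, so result = 0.83
(p4 ∨ p3) = max(0.64, 0.83) = 0.83
(((p2 ∨ (p1 → p4)) → p3) → (p4 ∨ p3)): 0.83 ≤ 0.83, so result = 1
(p3 ∧ (((p2 ∨ (p1 → p4)) → p3) → (p4 ∨ p3))) = min(0.83, 1) = 0.83
((p1 → ¬p1) ∨ (p3 ∧ (((p2 ∨ (p1 → p4)) → p3) → (p4 ∨ p3)))) = max(0, 0.83) = 0.83

0.83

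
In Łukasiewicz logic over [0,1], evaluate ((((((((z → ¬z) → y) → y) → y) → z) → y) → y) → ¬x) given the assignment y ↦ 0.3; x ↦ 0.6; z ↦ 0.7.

0.40

¬z: Łukasiewicz ¬ gives 1 − 0.7 = 0.3
(z → ¬z): min(1, 1 − 0.7 + 0.3) = 0.6
((z → ¬z) → y): min(1, 1 − 0.6 + 0.3) = 0.7
(((z → ¬z) → y) → y): min(1, 1 − 0.7 + 0.3) = 0.6
((((z → ¬z) → y) → y) → y): min(1, 1 − 0.6 + 0.3) = 0.7
(((((z → ¬z) → y) → y) → y) → z): min(1, 1 − 0.7 + 0.7) = 1
((((((z → ¬z) → y) → y) → y) → z) → y): min(1, 1 − 1 + 0.3) = 0.3
(((((((z → ¬z) → y) → y) → y) → z) → y) → y): min(1, 1 − 0.3 + 0.3) = 1
¬x: Łukasiewicz ¬ gives 1 − 0.6 = 0.4
((((((((z → ¬z) → y) → y) → y) → z) → y) → y) → ¬x): min(1, 1 − 1 + 0.4) = 0.4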